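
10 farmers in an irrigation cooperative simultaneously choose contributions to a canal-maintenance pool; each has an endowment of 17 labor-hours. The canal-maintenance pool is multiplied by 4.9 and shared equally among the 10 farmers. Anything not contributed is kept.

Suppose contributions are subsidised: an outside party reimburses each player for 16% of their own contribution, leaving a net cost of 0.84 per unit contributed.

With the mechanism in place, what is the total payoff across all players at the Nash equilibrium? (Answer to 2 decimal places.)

170.00 labor-hours

Even with the mechanism, each unit contributed returns only (4.9/10) / 0.84 = 0.5833 per unit of net cost, so contributing nothing is still dominant.
At the Nash equilibrium no one contributes; group total payoff = 10 × 17 = 170.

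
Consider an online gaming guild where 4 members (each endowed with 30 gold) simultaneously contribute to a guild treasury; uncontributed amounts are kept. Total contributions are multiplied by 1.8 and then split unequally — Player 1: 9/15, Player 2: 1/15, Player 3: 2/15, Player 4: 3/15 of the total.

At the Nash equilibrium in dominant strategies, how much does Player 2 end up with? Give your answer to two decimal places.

Player j's private return per contributed unit is 1.8 × (j's share). Contributing is weakly dominant for j when that share is at least 1/1.8 = 0.5556, and contributing 0 is dominant otherwise.
Only Player 1 (9/15) clears that bar, contributing 30; the remaining 3 contribute 0. Total contributed: 30.
Player 2 keeps 30 and receives 1.8 × 30 × 1/15 = 3.60 from the guild treasury, for a payoff of 33.60.

33.60 gold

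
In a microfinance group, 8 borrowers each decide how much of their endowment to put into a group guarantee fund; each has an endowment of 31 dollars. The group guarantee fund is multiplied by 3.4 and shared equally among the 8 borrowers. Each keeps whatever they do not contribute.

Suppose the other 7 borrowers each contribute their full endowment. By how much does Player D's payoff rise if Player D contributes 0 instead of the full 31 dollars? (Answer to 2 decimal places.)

Switching from a contribution of 31 to 0 lets Player D keep an extra 31 dollars, but lowers the group guarantee fund by 31, which costs Player D their own share of that drop: 3.4/8 × 31 = 13.17.
Net gain = 31 − 13.17 = 17.83. The private return per contributed unit (0.4250) is below 1, so free-riding is indeed the best response regardless of what the others do.

17.83 dollars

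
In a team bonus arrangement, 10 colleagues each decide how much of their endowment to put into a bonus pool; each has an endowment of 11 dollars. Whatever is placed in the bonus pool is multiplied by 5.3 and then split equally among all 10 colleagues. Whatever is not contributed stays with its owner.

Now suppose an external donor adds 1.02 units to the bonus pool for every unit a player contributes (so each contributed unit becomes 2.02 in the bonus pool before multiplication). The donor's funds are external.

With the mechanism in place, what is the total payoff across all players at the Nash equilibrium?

1177.66 dollars

Under the mechanism each unit contributed yields 5.3 × 2.02 / 10 = 1.0706 back to its contributor per unit of net cost, which exceeds 1, making full contribution the dominant choice for everyone.
At the Nash equilibrium everyone contributes 11. Group total payoff = 5.3 × 2.02 × 110 = 1177.66.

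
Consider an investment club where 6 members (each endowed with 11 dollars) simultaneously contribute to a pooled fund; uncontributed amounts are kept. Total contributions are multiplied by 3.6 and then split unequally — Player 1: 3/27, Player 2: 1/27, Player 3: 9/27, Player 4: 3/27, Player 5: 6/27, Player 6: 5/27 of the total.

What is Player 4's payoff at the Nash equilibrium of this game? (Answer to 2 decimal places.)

15.40 dollars

For player j, contributing a unit is worthwhile iff 3.6 × (j's share) ≥ 1, i.e. iff j's share is at least 0.2778.
Only Player 3 (9/27) clears that bar, contributing 11; the remaining 5 contribute 0. Total contributed: 11.
Player 4 keeps 11 and receives 3.6 × 11 × 3/27 = 4.40 from the pooled fund, for a payoff of 15.40.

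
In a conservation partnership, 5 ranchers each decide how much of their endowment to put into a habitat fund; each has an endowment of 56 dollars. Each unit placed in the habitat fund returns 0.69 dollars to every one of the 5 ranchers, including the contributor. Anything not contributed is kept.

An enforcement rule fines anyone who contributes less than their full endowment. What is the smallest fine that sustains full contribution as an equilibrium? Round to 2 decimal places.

17.36 dollars

Given the others contribute fully, the best deviation is to contribute 0 (any partial contribution still incurs the fine and gives up units whose private return 0.69 is below 1).
Deviating from 56 to 0 saves 56 dollars but forfeits the deviator's share of the drop in the habitat fund: 0.69 × 56 = 38.64.
So the deviation gain is 56 − 38.64 = 17.36, and the fine must be at least 17.36 dollars to wipe it out.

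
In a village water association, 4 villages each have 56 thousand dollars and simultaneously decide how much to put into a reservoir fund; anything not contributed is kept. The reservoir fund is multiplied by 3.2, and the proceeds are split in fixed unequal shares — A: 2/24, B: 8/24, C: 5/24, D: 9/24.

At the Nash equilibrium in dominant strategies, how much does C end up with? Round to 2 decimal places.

130.67 thousand dollars

Each unit j contributes comes back to j as 3.2 × (j's share), so j prefers to contribute only if that share exceeds 1/3.2 = 0.3125; otherwise keeping the unit dominates.
B and D clear that bar, contributing 56 each; the remaining 2 contribute 0. Total contributed: 112.
C keeps 56 and receives 3.2 × 112 × 5/24 = 74.67 from the reservoir fund, for a payoff of 130.67.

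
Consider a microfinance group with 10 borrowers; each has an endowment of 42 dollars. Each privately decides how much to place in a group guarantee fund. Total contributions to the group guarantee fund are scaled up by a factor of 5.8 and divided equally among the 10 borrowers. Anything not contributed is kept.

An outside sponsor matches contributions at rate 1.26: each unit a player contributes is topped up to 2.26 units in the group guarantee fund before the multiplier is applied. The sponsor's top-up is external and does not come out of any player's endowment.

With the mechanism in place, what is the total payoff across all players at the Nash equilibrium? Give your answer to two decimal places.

The effective private return per unit is now 5.8 × 2.26 / 10 = 1.3108 > 1, so every player's dominant strategy flips to full contribution.
So the Nash equilibrium is full contribution by all 10; the group earns 5.8 × 2.26 × 420 = 5505.36.

5505.36 dollars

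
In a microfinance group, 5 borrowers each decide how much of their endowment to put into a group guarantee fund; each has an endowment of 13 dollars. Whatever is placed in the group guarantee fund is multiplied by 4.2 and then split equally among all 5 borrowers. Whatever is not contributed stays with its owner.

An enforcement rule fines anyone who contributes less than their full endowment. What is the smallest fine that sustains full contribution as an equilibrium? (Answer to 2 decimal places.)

2.08 dollars

Given the others contribute fully, the best deviation is to contribute 0 (any partial contribution still incurs the fine and gives up units whose private return 0.8400 is below 1).
Deviating from 13 to 0 saves 13 dollars but forfeits the deviator's share of the drop in the group guarantee fund: 4.2/5 × 13 = 10.92.
So the deviation gain is 13 − 10.92 = 2.08, and the fine must be at least 2.08 dollars to wipe it out.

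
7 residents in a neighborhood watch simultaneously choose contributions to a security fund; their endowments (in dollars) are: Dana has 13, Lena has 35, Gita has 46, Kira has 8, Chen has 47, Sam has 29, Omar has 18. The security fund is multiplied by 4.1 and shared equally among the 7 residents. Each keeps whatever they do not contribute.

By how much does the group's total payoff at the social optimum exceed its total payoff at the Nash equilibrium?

The private return per contributed unit is 4.1/7 = 0.5857 < 1 for every player regardless of endowment, so the Nash equilibrium is zero contribution and the group total is Σ E_j = 13 + 35 + 46 + 8 + 47 + 29 + 18 = 196.
Each contributed unit returns 4.100 to the group, so the social optimum is full contribution by everyone: group total = 4.100 × 196 = 803.60.
Efficiency loss = (4.100 − 1) × 196 = 607.60.

607.60 dollars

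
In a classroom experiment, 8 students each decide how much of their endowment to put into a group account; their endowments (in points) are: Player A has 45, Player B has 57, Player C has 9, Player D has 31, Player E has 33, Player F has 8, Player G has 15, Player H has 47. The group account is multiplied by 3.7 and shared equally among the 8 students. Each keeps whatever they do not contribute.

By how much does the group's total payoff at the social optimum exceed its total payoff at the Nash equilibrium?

661.50 points

The private return per contributed unit is 3.7/8 = 0.4625 < 1 for every player regardless of endowment, so the Nash equilibrium is zero contribution and the group total is Σ E_j = 45 + 57 + 9 + 31 + 33 + 8 + 15 + 47 = 245.
Each contributed unit returns 3.700 to the group, so the social optimum is full contribution by everyone: group total = 3.700 × 245 = 906.50.
Efficiency loss = (3.700 − 1) × 245 = 661.50.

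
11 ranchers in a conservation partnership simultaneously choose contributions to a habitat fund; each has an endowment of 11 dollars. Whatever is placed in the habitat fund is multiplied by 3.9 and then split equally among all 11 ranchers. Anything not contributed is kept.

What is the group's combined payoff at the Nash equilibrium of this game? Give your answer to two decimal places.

Each contributed unit returns 3.9/11 = 0.3545 to its contributor — below 1 — so contributing 0 is dominant for every player. At the Nash equilibrium everyone keeps their 11, and the group total is 11 × 11 = 121.

121.00 dollars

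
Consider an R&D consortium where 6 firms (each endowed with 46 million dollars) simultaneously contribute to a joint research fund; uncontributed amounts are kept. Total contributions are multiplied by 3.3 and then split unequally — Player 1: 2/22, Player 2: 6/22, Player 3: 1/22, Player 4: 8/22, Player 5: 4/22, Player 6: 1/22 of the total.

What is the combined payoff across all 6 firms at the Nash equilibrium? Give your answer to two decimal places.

381.80 million dollars

Player j's private return per contributed unit is 3.3 × (j's share). Contributing is weakly dominant for j when that share is at least 1/3.3 = 0.3030, and contributing 0 is dominant otherwise.
Player 4 alone (share 8/22) is above the threshold, contributing 46; the remaining 5 contribute 0. Total contributed: 46.
The joint research fund pays out 3.3 × 46 = 151.80 in total (split across the unequal shares, but the aggregate is all that matters for the group sum).
The 5 free-riders keep 46 each, adding 230. Group total = 230 + 151.80 = 381.80.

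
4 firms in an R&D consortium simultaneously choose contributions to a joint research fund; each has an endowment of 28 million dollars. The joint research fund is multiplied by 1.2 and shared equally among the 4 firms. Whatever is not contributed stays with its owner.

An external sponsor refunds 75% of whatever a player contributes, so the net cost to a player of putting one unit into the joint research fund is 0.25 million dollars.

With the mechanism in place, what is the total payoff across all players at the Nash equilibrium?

With the mechanism, a contributed unit returns (1.2/4) / 0.25 = 1.2000 per unit of net cost to the contributor — now above 1 — so contributing fully is weakly dominant for every player.
So the Nash equilibrium is full contribution by all 4; the group earns 4 × (28 × 0.75 + 1.2 × 28) = 218.40.

218.40 million dollars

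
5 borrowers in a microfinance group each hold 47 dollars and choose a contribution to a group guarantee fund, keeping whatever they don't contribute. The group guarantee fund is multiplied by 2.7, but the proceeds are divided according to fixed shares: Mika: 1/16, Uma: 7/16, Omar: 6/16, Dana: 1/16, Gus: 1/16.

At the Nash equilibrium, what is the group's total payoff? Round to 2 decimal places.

A player with share s gets back 2.7·s per unit contributed, so full contribution is dominant for anyone with s > 1/2.7 = 0.3704 and zero contribution is dominant for anyone below.
Uma and Omar clear that bar, contributing 47 each; the remaining 3 contribute 0. Total contributed: 94.
The group guarantee fund pays out 2.7 × 94 = 253.80 in total (split across the unequal shares, but the aggregate is all that matters for the group sum).
The 3 free-riders keep 47 each, adding 141. Group total = 141 + 253.80 = 394.80.

394.80 dollars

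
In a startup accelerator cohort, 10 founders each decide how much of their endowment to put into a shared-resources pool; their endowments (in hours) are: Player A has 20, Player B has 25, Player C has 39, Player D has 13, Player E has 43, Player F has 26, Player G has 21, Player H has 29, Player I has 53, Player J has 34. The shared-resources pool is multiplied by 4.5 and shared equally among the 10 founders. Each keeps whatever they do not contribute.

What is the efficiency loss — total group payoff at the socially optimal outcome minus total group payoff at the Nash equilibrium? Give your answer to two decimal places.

1060.50 hours

The private return per contributed unit is 4.5/10 = 0.4500 < 1 for every player regardless of endowment, so the Nash equilibrium is zero contribution and the group total is Σ E_j = 20 + 25 + 39 + 13 + 43 + 26 + 21 + 29 + 53 + 34 = 303.
Each contributed unit returns 4.500 to the group, so the social optimum is full contribution by everyone: group total = 4.500 × 303 = 1363.50.
Efficiency loss = (4.500 − 1) × 303 = 1060.50.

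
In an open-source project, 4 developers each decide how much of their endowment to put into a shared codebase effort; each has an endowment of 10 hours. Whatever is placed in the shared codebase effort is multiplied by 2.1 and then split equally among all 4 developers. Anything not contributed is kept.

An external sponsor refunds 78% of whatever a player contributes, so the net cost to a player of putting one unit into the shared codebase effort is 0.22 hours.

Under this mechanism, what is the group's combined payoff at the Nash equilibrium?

115.20 hours

Under the mechanism each unit contributed yields (2.1/4) / 0.22 = 2.3864 back to its contributor per unit of net cost, which exceeds 1, making full contribution the dominant choice for everyone.
So the Nash equilibrium is full contribution by all 4; the group earns 4 × (10 × 0.78 + 2.1 × 10) = 115.20.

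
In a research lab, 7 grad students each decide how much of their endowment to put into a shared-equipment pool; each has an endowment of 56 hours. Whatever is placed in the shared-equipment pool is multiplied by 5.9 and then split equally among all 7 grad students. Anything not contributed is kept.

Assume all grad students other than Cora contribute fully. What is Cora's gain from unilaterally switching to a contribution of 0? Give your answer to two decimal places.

Switching from a contribution of 56 to 0 lets Cora keep an extra 56 hours, but lowers the shared-equipment pool by 56, which costs Cora their own share of that drop: 5.9/7 × 56 = 47.20.
Net gain = 56 − 47.20 = 8.80. The private return per contributed unit (0.8429) is below 1, so free-riding is indeed the best response regardless of what the others do.

8.80 hours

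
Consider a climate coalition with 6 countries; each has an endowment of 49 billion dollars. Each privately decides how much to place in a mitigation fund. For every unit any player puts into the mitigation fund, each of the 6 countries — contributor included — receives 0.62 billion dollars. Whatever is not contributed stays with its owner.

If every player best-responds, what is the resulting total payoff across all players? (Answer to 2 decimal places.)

The private return per contributed unit is 0.62 < 1, so contributing 0 is dominant for every player. At the Nash equilibrium everyone keeps their 49, and the group total is 6 × 49 = 294.

294.00 billion dollars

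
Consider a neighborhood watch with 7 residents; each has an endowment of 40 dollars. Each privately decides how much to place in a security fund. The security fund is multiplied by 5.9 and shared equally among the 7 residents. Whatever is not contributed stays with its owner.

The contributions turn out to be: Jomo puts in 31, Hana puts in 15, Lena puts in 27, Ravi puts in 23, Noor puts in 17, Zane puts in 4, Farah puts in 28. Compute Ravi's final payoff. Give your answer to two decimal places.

Total contributed: 31 + 15 + 27 + 23 + 17 + 4 + 28 = 145.
Each receives 5.9 × 145 / 7 = 122.21 from the security fund.
Ravi keeps 40 − 23 = 17, so Ravi's payoff is 17 + 122.21 = 139.21.

139.21 dollars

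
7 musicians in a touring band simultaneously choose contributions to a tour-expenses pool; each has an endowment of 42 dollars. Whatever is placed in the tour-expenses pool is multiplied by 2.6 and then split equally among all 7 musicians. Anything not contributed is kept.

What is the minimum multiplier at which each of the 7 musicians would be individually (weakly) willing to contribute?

7

A contributed unit returns (multiplier)/7 to its contributor.
This reaches 1 exactly when the multiplier is 7.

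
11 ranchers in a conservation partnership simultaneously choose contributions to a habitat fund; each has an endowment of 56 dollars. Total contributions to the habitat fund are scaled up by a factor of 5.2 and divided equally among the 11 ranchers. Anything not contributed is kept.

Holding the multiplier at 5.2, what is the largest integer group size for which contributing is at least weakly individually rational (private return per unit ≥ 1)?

Private return per unit is 5.2/(group size), which is ≥ 1 whenever the group size is ≤ 5.2.
The largest such integer is 5.

5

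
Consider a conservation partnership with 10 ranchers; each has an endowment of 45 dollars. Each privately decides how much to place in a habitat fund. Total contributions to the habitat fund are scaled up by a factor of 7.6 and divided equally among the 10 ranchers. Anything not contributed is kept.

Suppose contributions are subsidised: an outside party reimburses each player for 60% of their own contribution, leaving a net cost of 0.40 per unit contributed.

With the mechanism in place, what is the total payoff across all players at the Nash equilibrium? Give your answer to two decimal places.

3690.00 dollars

The effective private return per unit is now (7.6/10) / 0.40 = 1.9000 > 1, so every player's dominant strategy flips to full contribution.
So the Nash equilibrium is full contribution by all 10; the group earns 10 × (45 × 0.60 + 7.6 × 45) = 3690.00.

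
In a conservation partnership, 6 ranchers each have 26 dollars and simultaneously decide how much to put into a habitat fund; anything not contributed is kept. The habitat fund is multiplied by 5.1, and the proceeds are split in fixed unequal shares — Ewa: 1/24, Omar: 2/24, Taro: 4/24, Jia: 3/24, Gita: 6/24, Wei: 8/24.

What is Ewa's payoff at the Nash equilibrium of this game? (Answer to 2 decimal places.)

37.05 dollars

A player with share s gets back 5.1·s per unit contributed, so full contribution is dominant for anyone with s > 1/5.1 = 0.1961 and zero contribution is dominant for anyone below.
Gita and Wei are above the threshold, contributing 26 each; the remaining 4 contribute 0. Total contributed: 52.
Ewa keeps 26 and receives 5.1 × 52 × 1/24 = 11.05 from the habitat fund, for a payoff of 37.05.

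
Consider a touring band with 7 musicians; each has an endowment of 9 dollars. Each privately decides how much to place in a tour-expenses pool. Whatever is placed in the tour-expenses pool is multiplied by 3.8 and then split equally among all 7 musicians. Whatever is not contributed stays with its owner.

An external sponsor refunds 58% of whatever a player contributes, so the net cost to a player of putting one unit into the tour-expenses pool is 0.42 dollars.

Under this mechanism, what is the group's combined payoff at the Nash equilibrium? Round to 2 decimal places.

Under the mechanism each unit contributed yields (3.8/7) / 0.42 = 1.2925 back to its contributor per unit of net cost, which exceeds 1, making full contribution the dominant choice for everyone.
At the Nash equilibrium everyone contributes 9. Group total payoff = 7 × (9 × 0.58 + 3.8 × 9) = 275.94.

275.94 dollars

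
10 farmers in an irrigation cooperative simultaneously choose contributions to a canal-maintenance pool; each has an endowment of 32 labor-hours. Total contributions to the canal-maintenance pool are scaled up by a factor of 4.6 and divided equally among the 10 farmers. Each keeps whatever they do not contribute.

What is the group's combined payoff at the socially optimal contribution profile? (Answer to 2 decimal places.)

Each contributed unit returns 4.600 to the group as a whole (0.4600 to each of 10 players), which exceeds 1, so the social optimum is full contribution: group total = 4.600 × 320 = 1472.00.

1472.00 labor-hours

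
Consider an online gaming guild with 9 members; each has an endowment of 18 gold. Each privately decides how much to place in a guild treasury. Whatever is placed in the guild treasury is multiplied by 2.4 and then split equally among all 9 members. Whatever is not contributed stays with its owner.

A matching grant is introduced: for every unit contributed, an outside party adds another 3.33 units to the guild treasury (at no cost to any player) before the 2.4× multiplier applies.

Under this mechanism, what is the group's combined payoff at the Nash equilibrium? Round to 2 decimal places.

1683.50 gold

With the mechanism, a contributed unit returns 2.4 × 4.33 / 9 = 1.1547 per unit of net cost to the contributor — now above 1 — so contributing fully is weakly dominant for every player.
At the Nash equilibrium everyone contributes 18. Group total payoff = 2.4 × 4.33 × 162 = 1683.50.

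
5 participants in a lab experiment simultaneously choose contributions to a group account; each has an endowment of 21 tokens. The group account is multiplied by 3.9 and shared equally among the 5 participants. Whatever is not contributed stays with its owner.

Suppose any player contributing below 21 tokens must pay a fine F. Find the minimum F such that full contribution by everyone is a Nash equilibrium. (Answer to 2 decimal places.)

Given the others contribute fully, the best deviation is to contribute 0 (any partial contribution still incurs the fine and gives up units whose private return 0.7800 is below 1).
Deviating from 21 to 0 saves 21 tokens but forfeits the deviator's share of the drop in the group account: 3.9/5 × 21 = 16.38.
So the deviation gain is 21 − 16.38 = 4.62, and the fine must be at least 4.62 tokens to wipe it out.

4.62 tokens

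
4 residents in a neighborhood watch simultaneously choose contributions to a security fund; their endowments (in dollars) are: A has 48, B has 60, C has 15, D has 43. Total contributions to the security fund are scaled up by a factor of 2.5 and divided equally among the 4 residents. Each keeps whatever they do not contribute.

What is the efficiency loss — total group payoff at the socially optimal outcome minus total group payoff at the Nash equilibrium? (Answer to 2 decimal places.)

249.00 dollars

The private return per contributed unit is 2.5/4 = 0.6250 < 1 for every player regardless of endowment, so the Nash equilibrium is zero contribution and the group total is Σ E_j = 48 + 60 + 15 + 43 = 166.
Each contributed unit returns 2.500 to the group, so the social optimum is full contribution by everyone: group total = 2.500 × 166 = 415.00.
Efficiency loss = (2.500 − 1) × 166 = 249.00.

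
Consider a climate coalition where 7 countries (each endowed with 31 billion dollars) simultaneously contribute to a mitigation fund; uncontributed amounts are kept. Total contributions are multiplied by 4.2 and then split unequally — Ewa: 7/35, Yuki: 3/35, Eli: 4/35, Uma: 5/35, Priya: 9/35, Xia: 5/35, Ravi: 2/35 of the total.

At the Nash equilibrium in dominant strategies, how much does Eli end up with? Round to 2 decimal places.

Each unit j contributes comes back to j as 4.2 × (j's share), so j prefers to contribute only if that share exceeds 1/4.2 = 0.2381; otherwise keeping the unit dominates.
Priya alone (share 9/35) is above the threshold, contributing 31; the remaining 6 contribute 0. Total contributed: 31.
Eli keeps 31 and receives 4.2 × 31 × 4/35 = 14.88 from the mitigation fund, for a payoff of 45.88.

45.88 billion dollars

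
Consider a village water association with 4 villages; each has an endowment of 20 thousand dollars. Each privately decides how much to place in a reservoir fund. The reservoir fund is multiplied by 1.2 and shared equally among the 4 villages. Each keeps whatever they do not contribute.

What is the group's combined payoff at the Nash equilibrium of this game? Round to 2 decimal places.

Each contributed unit returns 1.2/4 = 0.3000 to its contributor — below 1 — so contributing 0 is dominant for every player. At the Nash equilibrium everyone keeps their 20, and the group total is 4 × 20 = 80.

80.00 thousand dollars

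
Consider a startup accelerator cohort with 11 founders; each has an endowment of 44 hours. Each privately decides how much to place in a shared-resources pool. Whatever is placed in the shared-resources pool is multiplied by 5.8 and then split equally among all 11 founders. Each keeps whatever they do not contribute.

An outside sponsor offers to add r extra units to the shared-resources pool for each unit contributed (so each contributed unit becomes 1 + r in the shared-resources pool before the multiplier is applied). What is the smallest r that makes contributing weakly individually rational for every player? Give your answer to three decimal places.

0.897

With matching at rate r, one contributed unit becomes (1 + r) in the shared-resources pool and returns 5.8 × (1 + r) / 11 to the contributor.
Setting this equal to 1: 1 + r = 11/5.8 = 1.8966.
So the minimum matching rate is r = 1.8966 − 1 = 0.897.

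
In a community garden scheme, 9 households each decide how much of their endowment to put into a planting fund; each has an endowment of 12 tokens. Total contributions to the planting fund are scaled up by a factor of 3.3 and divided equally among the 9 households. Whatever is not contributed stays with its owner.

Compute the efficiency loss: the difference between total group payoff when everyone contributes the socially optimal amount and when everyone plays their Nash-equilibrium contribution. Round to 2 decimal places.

248.40 tokens

Each contributed unit returns 3.3/9 = 0.3667 to its contributor — below 1 — so contributing 0 is dominant for every player. At the Nash equilibrium everyone keeps their 12, and the group total is 9 × 12 = 108.
Each contributed unit returns 3.300 to the group as a whole (0.3667 to each of 9 players), which exceeds 1, so the social optimum is full contribution: group total = 3.300 × 108 = 356.40.
Efficiency loss = 356.40 − 108 = 248.40.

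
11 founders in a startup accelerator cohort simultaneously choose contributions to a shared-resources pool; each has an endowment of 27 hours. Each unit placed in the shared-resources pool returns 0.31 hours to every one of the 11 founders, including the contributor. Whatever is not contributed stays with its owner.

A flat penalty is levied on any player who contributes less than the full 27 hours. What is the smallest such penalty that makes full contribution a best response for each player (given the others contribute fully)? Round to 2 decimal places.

18.63 hours

Given the others contribute fully, the best deviation is to contribute 0 (any partial contribution still incurs the fine and gives up units whose private return 0.31 is below 1).
Deviating from 27 to 0 saves 27 hours but forfeits the deviator's share of the drop in the shared-resources pool: 0.31 × 27 = 8.37.
So the deviation gain is 27 − 8.37 = 18.63, and the fine must be at least 18.63 hours to wipe it out.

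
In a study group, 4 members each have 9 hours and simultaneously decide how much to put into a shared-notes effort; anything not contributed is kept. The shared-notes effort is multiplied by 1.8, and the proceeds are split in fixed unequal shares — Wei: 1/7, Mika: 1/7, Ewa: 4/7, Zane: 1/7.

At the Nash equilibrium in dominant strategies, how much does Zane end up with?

For player j, contributing a unit is worthwhile iff 1.8 × (j's share) ≥ 1, i.e. iff j's share is at least 0.5556.
Ewa alone (share 4/7) is above the threshold, contributing 9; the remaining 3 contribute 0. Total contributed: 9.
Zane keeps 9 and receives 1.8 × 9 × 1/7 = 2.31 from the shared-notes effort, for a payoff of 11.31.

11.31 hours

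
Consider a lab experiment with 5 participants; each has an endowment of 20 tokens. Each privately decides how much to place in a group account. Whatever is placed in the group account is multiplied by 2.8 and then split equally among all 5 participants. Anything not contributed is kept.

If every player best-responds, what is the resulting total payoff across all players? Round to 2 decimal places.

Each contributed unit returns 2.8/5 = 0.5600 to its contributor — below 1 — so contributing 0 is dominant for every player. At the Nash equilibrium everyone keeps their 20, and the group total is 5 × 20 = 100.

100.00 tokens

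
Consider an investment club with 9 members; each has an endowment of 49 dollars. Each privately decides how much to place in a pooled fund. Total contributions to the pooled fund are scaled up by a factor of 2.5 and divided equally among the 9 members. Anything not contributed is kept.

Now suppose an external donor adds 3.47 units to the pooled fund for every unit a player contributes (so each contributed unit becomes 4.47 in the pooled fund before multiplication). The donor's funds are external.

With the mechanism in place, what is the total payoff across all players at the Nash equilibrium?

Under the mechanism each unit contributed yields 2.5 × 4.47 / 9 = 1.2417 back to its contributor per unit of net cost, which exceeds 1, making full contribution the dominant choice for everyone.
At the Nash equilibrium everyone contributes 49. Group total payoff = 2.5 × 4.47 × 441 = 4928.18.

4928.18 dollars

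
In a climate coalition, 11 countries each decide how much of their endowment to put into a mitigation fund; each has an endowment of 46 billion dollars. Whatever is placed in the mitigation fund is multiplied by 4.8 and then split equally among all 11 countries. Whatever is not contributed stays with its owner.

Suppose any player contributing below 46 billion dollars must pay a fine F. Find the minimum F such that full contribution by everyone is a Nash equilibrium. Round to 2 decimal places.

Given the others contribute fully, the best deviation is to contribute 0 (any partial contribution still incurs the fine and gives up units whose private return 0.4364 is below 1).
Deviating from 46 to 0 saves 46 billion dollars but forfeits the deviator's share of the drop in the mitigation fund: 4.8/11 × 46 = 20.07.
So the deviation gain is 46 − 20.07 = 25.93, and the fine must be at least 25.93 billion dollars to wipe it out.

25.93 billion dollars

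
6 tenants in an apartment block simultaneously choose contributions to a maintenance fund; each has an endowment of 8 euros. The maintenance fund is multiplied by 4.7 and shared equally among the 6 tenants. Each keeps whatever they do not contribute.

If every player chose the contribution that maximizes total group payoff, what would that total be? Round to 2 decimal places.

225.60 euros

Each contributed unit returns 4.700 to the group as a whole (0.7833 to each of 6 players), which exceeds 1, so the social optimum is full contribution: group total = 4.700 × 48 = 225.60.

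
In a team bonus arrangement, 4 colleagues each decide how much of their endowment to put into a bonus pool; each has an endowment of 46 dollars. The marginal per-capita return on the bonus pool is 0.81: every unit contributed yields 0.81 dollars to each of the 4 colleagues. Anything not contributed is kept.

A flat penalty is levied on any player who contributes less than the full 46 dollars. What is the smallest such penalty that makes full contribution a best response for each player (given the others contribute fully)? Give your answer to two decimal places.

8.74 dollars

Given the others contribute fully, the best deviation is to contribute 0 (any partial contribution still incurs the fine and gives up units whose private return 0.81 is below 1).
Deviating from 46 to 0 saves 46 dollars but forfeits the deviator's share of the drop in the bonus pool: 0.81 × 46 = 37.26.
So the deviation gain is 46 − 37.26 = 8.74, and the fine must be at least 8.74 dollars to wipe it out.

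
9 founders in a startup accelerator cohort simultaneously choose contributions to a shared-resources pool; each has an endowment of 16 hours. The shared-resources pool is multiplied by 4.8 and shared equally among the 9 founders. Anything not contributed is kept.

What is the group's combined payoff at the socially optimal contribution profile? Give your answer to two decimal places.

691.20 hours

Each contributed unit returns 4.800 to the group as a whole (0.5333 to each of 9 players), which exceeds 1, so the social optimum is full contribution: group total = 4.800 × 144 = 691.20.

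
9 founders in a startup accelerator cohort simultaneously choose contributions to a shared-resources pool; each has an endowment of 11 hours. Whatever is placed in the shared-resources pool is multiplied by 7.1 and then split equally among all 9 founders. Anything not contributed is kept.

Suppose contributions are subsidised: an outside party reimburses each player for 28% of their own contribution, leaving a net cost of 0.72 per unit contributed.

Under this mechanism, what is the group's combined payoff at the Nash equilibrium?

The effective private return per unit is now (7.1/9) / 0.72 = 1.0957 > 1, so every player's dominant strategy flips to full contribution.
So the Nash equilibrium is full contribution by all 9; the group earns 9 × (11 × 0.28 + 7.1 × 11) = 730.62.

730.62 hours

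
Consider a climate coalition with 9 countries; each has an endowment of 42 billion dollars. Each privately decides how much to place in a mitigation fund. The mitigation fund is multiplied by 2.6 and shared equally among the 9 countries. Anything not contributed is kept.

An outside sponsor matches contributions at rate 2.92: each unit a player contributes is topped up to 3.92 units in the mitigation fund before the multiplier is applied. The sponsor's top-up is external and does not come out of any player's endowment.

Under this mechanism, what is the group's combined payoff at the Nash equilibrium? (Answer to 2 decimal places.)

3852.58 billion dollars

Under the mechanism each unit contributed yields 2.6 × 3.92 / 9 = 1.1324 back to its contributor per unit of net cost, which exceeds 1, making full contribution the dominant choice for everyone.
At the Nash equilibrium everyone contributes 42. Group total payoff = 2.6 × 3.92 × 378 = 3852.58.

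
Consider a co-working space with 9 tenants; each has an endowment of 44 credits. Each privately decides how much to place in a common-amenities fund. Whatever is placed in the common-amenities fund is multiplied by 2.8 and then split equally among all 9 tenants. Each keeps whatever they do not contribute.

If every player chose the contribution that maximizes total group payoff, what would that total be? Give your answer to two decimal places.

1108.80 credits

Each contributed unit returns 2.800 to the group as a whole (0.3111 to each of 9 players), which exceeds 1, so the social optimum is full contribution: group total = 2.800 × 396 = 1108.80.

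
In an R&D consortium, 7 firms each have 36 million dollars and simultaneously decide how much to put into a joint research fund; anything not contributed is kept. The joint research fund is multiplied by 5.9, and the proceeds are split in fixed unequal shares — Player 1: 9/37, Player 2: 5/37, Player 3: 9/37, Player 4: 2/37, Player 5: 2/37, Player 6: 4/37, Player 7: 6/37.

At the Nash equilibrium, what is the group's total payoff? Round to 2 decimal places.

A player with share s gets back 5.9·s per unit contributed, so full contribution is dominant for anyone with s > 1/5.9 = 0.1695 and zero contribution is dominant for anyone below.
Player 1 and Player 3 are above the threshold, contributing 36 each; the remaining 5 contribute 0. Total contributed: 72.
The joint research fund pays out 5.9 × 72 = 424.80 in total (split across the unequal shares, but the aggregate is all that matters for the group sum).
The 5 free-riders keep 36 each, adding 180. Group total = 180 + 424.80 = 604.80.

604.80 million dollars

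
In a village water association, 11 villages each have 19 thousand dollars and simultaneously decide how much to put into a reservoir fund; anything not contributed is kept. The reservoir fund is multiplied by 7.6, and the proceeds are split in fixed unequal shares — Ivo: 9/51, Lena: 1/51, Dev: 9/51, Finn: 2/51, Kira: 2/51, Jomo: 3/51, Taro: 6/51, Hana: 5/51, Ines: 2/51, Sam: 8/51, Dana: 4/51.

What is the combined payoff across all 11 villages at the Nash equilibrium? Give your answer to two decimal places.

585.20 thousand dollars

Player j's private return per contributed unit is 7.6 × (j's share). Contributing is weakly dominant for j when that share is at least 1/7.6 = 0.1316, and contributing 0 is dominant otherwise.
Ivo, Dev and Sam are above the threshold, contributing 19 each; the remaining 8 contribute 0. Total contributed: 57.
The reservoir fund pays out 7.6 × 57 = 433.20 in total (split across the unequal shares, but the aggregate is all that matters for the group sum).
The 8 free-riders keep 19 each, adding 152. Group total = 152 + 433.20 = 585.20.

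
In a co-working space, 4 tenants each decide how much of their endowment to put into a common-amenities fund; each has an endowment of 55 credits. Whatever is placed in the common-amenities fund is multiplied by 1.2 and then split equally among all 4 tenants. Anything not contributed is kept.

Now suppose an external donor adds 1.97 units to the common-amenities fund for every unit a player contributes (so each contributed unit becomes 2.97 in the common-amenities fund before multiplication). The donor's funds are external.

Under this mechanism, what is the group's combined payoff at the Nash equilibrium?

Even with the mechanism, each unit contributed returns only 1.2 × 2.97 / 4 = 0.8910 per unit of net cost, so contributing nothing is still dominant.
Everyone keeps their endowment and the group total is 4 × 55 = 220.

220.00 credits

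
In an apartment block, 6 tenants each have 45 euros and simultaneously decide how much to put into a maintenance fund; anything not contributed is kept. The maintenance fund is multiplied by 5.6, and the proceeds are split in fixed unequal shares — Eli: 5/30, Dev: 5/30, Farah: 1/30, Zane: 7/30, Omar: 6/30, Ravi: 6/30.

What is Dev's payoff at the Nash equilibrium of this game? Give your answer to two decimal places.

A player with share s gets back 5.6·s per unit contributed, so full contribution is dominant for anyone with s > 1/5.6 = 0.1786 and zero contribution is dominant for anyone below.
Zane, Omar and Ravi are above the threshold, contributing 45 each; the remaining 3 contribute 0. Total contributed: 135.
Dev keeps 45 and receives 5.6 × 135 × 5/30 = 126.00 from the maintenance fund, for a payoff of 171.00.

171.00 euros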